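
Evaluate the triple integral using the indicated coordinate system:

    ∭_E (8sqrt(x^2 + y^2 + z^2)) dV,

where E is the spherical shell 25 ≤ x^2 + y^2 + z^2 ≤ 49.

In spherical coordinates, x = ρ sin(φ) cos(θ), y = ρ sin(φ) sin(θ), z = ρ cos(φ), and dV = ρ^2 sin(φ) dρ dφ dθ.

The integrand becomes 8ρ, so

    ∭_E (8sqrt(x^2 + y^2 + z^2)) dV = ∫_{0}^{2π} ∫_{0}^{π} ∫_{5}^{7} (8ρ) · ρ^2 sin(φ) dρ dφ dθ.

Inner (ρ): 3552sin(φ).
Middle (φ): 7104.
Outer (θ): 14208π.

Therefore the triple integral equals 14208π.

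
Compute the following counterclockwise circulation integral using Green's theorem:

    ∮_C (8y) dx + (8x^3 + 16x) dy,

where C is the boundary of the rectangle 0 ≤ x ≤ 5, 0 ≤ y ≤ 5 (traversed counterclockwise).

Green's theorem converts the closed line integral into a double integral over the enclosed region D:

    ∮_C P dx + Q dy = ∬_D (∂Q/∂x - ∂P/∂y) dA.

Here P = 8y, Q = 8x^3 + 16x, so

    ∂Q/∂x = 24x^2 + 16,    ∂P/∂y = 8,
    ∂Q/∂x - ∂P/∂y = 24x^2 + 8.

D is the region 0 ≤ x ≤ 5, 0 ≤ y ≤ 5. Evaluating the double integral:

    ∬_D (24x^2 + 8) dA = ∫_0^{5} ∫_0^{5} (24x^2 + 8) dy dx.

Inner (y from 0 to 5): 120x^2 + 40.
Outer (x from 0 to 5): 5200.

Therefore ∮_C P dx + Q dy = 5200.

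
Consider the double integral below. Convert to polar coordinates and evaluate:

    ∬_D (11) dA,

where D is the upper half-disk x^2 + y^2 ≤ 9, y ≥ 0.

The region D is 0 ≤ r ≤ 3, 0 ≤ θ ≤ π in polar coordinates, where x = r cos(θ), y = r sin(θ), and dA = r dr dθ.

Under the substitution, the integrand becomes 11, so

    ∬_D (11) dA = ∫_{0}^{π} ∫_{0}^{3} (11) · r dr dθ.

Inner integral (in r): ∫_{0}^{3} (11) · r dr = 99/2.

Outer integral (in θ): ∫_{0}^{π} (99/2) dθ = 99π/2.

Therefore ∬_D (11) dA = 99π/2.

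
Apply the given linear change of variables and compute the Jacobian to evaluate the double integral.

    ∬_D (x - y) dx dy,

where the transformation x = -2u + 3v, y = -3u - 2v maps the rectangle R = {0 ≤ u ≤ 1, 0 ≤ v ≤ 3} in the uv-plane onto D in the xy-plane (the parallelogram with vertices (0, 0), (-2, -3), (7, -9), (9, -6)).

Compute the Jacobian determinant of (x, y) with respect to (u, v):

    ∂(x,y)/∂(u,v) = | -2  3 | = (-2)(-2) - (3)(-3) = 13.
                   | -3  -2 |

Its absolute value is |J| = 13 (the area scaling factor).

Substituting x = -2u + 3v, y = -3u - 2v into the integrand,

    x - y → u + 5v,

so the integral becomes

    ∬_R (u + 5v) · |J| du dv = ∫_0^1 ∫_0^3 (13u + 65v) dv du.

Inner (v): 39u + 585/2.
Outer (u): 312.

Therefore ∬_D (x - y) dx dy = 312.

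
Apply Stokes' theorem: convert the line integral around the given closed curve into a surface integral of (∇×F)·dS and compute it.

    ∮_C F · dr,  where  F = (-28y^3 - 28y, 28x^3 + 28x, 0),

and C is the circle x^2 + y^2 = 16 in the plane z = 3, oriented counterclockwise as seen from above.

Let S be the flat disk x^2 + y^2 ≤ 16 in the plane z = 3, with upward unit normal n̂ = ẑ. By Stokes' theorem,

    ∮_C F · dr = ∬_S (∇ × F) · n̂ dS = ∬_D (curl F)_z dA,

where D is the disk x^2 + y^2 ≤ 16.

Compute the curl of F = (-28y^3 - 28y, 28x^3 + 28x, 0):
    (∇ × F)_x = ∂F_z/∂y - ∂F_y/∂z = 0,
    (∇ × F)_y = ∂F_x/∂z - ∂F_z/∂x = 0,
    (∇ × F)_z = ∂F_y/∂x - ∂F_x/∂y = 84x^2 + 84y^2 + 56.

On z = 3, (curl F)_z = 84x^2 + 84y^2 + 56.

Convert to polar (x = r cos θ, y = r sin θ, dA = r dr dθ); the integrand becomes 84r^2 + 56, so

    ∬_D (curl F)_z dA = ∫_0^{2π} ∫_0^{4} (84r^2 + 56) · r dr dθ.

Inner (r from 0 to 4): 5824.
Outer (θ from 0 to 2π): 11648π.

Therefore ∮_C F · dr = 11648π.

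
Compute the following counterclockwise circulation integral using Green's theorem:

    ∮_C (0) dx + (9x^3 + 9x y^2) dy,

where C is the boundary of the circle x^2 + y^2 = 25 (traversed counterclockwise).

Green's theorem converts the closed line integral into a double integral over the enclosed region D:

    ∮_C P dx + Q dy = ∬_D (∂Q/∂x - ∂P/∂y) dA.

Here P = 0, Q = 9x^3 + 9x y^2, so

    ∂Q/∂x = 27x^2 + 9y^2,    ∂P/∂y = 0,
    ∂Q/∂x - ∂P/∂y = 27x^2 + 9y^2.

D is the region x^2 + y^2 ≤ 25. Evaluating the double integral:

In polar coordinates (x = r cos θ, y = r sin θ, dA = r dr dθ) the integrand becomes 9r^2(cos(2θ) + 2), so

    ∬_D (27x^2 + 9y^2) dA = ∫_0^{2π} ∫_0^{5} (9r^2(cos(2θ) + 2)) · r dr dθ.

Inner (r from 0 to 5): 5625cos(2θ)/4 + 5625/2.
Outer (θ from 0 to 2π): 5625π.

Therefore ∮_C P dx + Q dy = 5625π.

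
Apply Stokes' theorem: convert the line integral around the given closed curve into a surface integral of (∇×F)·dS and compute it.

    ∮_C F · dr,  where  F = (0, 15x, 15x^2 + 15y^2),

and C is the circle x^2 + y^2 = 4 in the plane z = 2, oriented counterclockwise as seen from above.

Let S be the flat disk x^2 + y^2 ≤ 4 in the plane z = 2, with upward unit normal n̂ = ẑ. By Stokes' theorem,

    ∮_C F · dr = ∬_S (∇ × F) · n̂ dS = ∬_D (curl F)_z dA,

where D is the disk x^2 + y^2 ≤ 4.

Compute the curl of F = (0, 15x, 15x^2 + 15y^2):
    (∇ × F)_x = ∂F_z/∂y - ∂F_y/∂z = 30y,
    (∇ × F)_y = ∂F_x/∂z - ∂F_z/∂x = -30x,
    (∇ × F)_z = ∂F_y/∂x - ∂F_x/∂y = 15.

On z = 2, (curl F)_z = 15.

Convert to polar (x = r cos θ, y = r sin θ, dA = r dr dθ); the integrand becomes 15, so

    ∬_D (curl F)_z dA = ∫_0^{2π} ∫_0^{2} (15) · r dr dθ.

Inner (r from 0 to 2): 30.
Outer (θ from 0 to 2π): 60π.

Therefore ∮_C F · dr = 60π.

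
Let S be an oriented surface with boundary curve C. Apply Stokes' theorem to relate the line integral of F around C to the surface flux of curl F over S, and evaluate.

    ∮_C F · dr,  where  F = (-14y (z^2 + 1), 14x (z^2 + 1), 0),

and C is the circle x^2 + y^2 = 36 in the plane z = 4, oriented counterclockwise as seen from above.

Let S be the flat disk x^2 + y^2 ≤ 36 in the plane z = 4, with upward unit normal n̂ = ẑ. By Stokes' theorem,

    ∮_C F · dr = ∬_S (∇ × F) · n̂ dS = ∬_D (curl F)_z dA,

where D is the disk x^2 + y^2 ≤ 36.

Compute the curl of F = (-14y (z^2 + 1), 14x (z^2 + 1), 0):
    (∇ × F)_x = ∂F_z/∂y - ∂F_y/∂z = -28x z,
    (∇ × F)_y = ∂F_x/∂z - ∂F_z/∂x = -28y z,
    (∇ × F)_z = ∂F_y/∂x - ∂F_x/∂y = 28z^2 + 28.

On z = 4, (curl F)_z = 476.

Convert to polar (x = r cos θ, y = r sin θ, dA = r dr dθ); the integrand becomes 476, so

    ∬_D (curl F)_z dA = ∫_0^{2π} ∫_0^{6} (476) · r dr dθ.

Inner (r from 0 to 6): 8568.
Outer (θ from 0 to 2π): 17136π.

Therefore ∮_C F · dr = 17136π.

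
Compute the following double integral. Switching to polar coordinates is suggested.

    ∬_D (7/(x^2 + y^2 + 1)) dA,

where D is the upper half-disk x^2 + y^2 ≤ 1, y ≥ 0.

The region D is 0 ≤ r ≤ 1, 0 ≤ θ ≤ π in polar coordinates, where x = r cos(θ), y = r sin(θ), and dA = r dr dθ.

Under the substitution, the integrand becomes 7/(r^2 + 1), so

    ∬_D (7/(x^2 + y^2 + 1)) dA = ∫_{0}^{π} ∫_{0}^{1} (7/(r^2 + 1)) · r dr dθ.

Inner integral (in r): ∫_{0}^{1} (7/(r^2 + 1)) · r dr = 7log(2)/2.

Outer integral (in θ): ∫_{0}^{π} (7log(2)/2) dθ = 7π log(2)/2.

Therefore ∬_D (7/(x^2 + y^2 + 1)) dA = 7π log(2)/2.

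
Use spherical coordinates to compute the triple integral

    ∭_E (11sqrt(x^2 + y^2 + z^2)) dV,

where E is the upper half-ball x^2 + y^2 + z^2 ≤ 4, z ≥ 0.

In spherical coordinates, x = ρ sin(φ) cos(θ), y = ρ sin(φ) sin(θ), z = ρ cos(φ), and dV = ρ^2 sin(φ) dρ dφ dθ.

The integrand becomes 11ρ, so

    ∭_E (11sqrt(x^2 + y^2 + z^2)) dV = ∫_{0}^{2π} ∫_{0}^{π/2} ∫_{0}^{2} (11ρ) · ρ^2 sin(φ) dρ dφ dθ.

Inner (ρ): 44sin(φ).
Middle (φ): 44.
Outer (θ): 88π.

Therefore the triple integral equals 88π.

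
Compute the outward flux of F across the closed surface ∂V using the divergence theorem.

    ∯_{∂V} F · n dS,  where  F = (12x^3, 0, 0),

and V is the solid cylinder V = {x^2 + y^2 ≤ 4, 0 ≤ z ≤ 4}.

By the divergence theorem,

    ∯_{∂V} F · n dS = ∭_V (∇ · F) dV.

Compute the divergence:
    ∇ · F = ∂F_x/∂x + ∂F_y/∂y + ∂F_z/∂z = 36x^2 + 0 + 0 = 36x^2.

In cylindrical coordinates, x = r cos(θ), y = r sin(θ), z = z, dV = r dr dθ dz, with 0 ≤ r ≤ 2, 0 ≤ θ ≤ 2π, 0 ≤ z ≤ 4.

The integrand, after substitution and multiplying by the volume element, becomes (36r^2cos(θ)^2) · r, so

    ∭_V (∇·F) dV = ∫_0^{2π} ∫_0^{2} ∫_0^{4} (36r^2cos(θ)^2) · r dz dr dθ.

Inner (z from 0 to 4): 144r^3cos(θ)^2.
Middle (r from 0 to 2): 576cos(θ)^2.
Outer (θ from 0 to 2π): 576π.

Therefore ∯_{∂V} F · n dS = 576π.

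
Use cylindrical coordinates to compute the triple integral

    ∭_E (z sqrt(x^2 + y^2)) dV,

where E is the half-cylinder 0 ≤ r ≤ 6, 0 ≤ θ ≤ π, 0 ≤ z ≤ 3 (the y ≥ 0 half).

In cylindrical coordinates, x = r cos(θ), y = r sin(θ), z = z, and dV = r dr dθ dz.

The integrand becomes r z, so

    ∭_E (z sqrt(x^2 + y^2)) dV = ∫_{0}^{π} ∫_{0}^{6} ∫_{0}^{3} (r z) · r dz dr dθ.

Inner (z): 9r^2/2.
Middle (r from 0 to 6): 324.
Outer (θ): 324π.

Therefore the triple integral equals 324π.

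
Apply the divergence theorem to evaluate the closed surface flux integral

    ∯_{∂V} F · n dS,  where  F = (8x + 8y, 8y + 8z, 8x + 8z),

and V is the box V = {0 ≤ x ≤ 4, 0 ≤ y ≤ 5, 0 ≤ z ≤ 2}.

By the divergence theorem,

    ∯_{∂V} F · n dS = ∭_V (∇ · F) dV.

Compute the divergence:
    ∇ · F = ∂F_x/∂x + ∂F_y/∂y + ∂F_z/∂z = 8 + 8 + 8 = 24.

V is a rectangular box, so dV = dx dy dz with 0 ≤ x ≤ 4, 0 ≤ y ≤ 5, 0 ≤ z ≤ 2.

Integrate (24) over V as an iterated integral:

    ∭_V (∇·F) dV = ∫_0^{4} ∫_0^{5} ∫_0^{2} (24) dz dy dx.

Inner (z from 0 to 2): 48.
Middle (y from 0 to 5): 240.
Outer (x from 0 to 4): 960.

Therefore ∯_{∂V} F · n dS = 960.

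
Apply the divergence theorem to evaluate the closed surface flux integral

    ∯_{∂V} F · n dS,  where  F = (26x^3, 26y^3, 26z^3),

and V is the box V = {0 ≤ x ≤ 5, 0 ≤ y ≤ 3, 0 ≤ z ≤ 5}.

By the divergence theorem,

    ∯_{∂V} F · n dS = ∭_V (∇ · F) dV.

Compute the divergence:
    ∇ · F = ∂F_x/∂x + ∂F_y/∂y + ∂F_z/∂z = 78x^2 + 78y^2 + 78z^2.

V is a rectangular box, so dV = dx dy dz with 0 ≤ x ≤ 5, 0 ≤ y ≤ 3, 0 ≤ z ≤ 5.

Integrate (78x^2 + 78y^2 + 78z^2) over V as an iterated integral:

    ∭_V (∇·F) dV = ∫_0^{5} ∫_0^{3} ∫_0^{5} (78x^2 + 78y^2 + 78z^2) dz dy dx.

Inner (z from 0 to 5): 390x^2 + 390y^2 + 3250.
Middle (y from 0 to 3): 1170x^2 + 13260.
Outer (x from 0 to 5): 115050.

Therefore ∯_{∂V} F · n dS = 115050.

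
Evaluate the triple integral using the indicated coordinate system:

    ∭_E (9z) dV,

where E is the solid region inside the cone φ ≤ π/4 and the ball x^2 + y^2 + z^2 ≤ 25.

In spherical coordinates, x = ρ sin(φ) cos(θ), y = ρ sin(φ) sin(θ), z = ρ cos(φ), and dV = ρ^2 sin(φ) dρ dφ dθ.

The integrand becomes 9ρ cos(φ), so

    ∭_E (9z) dV = ∫_{0}^{2π} ∫_{0}^{π/4} ∫_{0}^{5} (9ρ cos(φ)) · ρ^2 sin(φ) dρ dφ dθ.

Inner (ρ): 5625sin(2φ)/8.
Middle (φ): 5625/16.
Outer (θ): 5625π/8.

Therefore the triple integral equals 5625π/8.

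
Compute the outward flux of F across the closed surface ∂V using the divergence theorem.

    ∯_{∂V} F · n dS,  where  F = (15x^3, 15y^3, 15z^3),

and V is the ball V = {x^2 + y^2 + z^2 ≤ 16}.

By the divergence theorem,

    ∯_{∂V} F · n dS = ∭_V (∇ · F) dV.

Compute the divergence:
    ∇ · F = ∂F_x/∂x + ∂F_y/∂y + ∂F_z/∂z = 45x^2 + 45y^2 + 45z^2.

In spherical coordinates, x = ρ sin(φ) cos(θ), y = ρ sin(φ) sin(θ), z = ρ cos(φ), dV = ρ^2 sin(φ) dρ dφ dθ, with 0 ≤ ρ ≤ 4, 0 ≤ φ ≤ π, 0 ≤ θ ≤ 2π.

The integrand, after substitution and multiplying by the volume element, becomes (45ρ^2) · ρ^2 sin(φ), so

    ∭_V (∇·F) dV = ∫_0^{2π} ∫_0^{π} ∫_0^{4} (45ρ^2) · ρ^2 sin(φ) dρ dφ dθ.

Inner (ρ from 0 to 4): 9216sin(φ).
Middle (φ from 0 to π): 18432.
Outer (θ from 0 to 2π): 36864π.

Therefore ∯_{∂V} F · n dS = 36864π.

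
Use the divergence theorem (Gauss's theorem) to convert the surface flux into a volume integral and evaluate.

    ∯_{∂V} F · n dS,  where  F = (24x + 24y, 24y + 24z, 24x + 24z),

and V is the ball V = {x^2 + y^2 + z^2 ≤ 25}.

By the divergence theorem,

    ∯_{∂V} F · n dS = ∭_V (∇ · F) dV.

Compute the divergence:
    ∇ · F = ∂F_x/∂x + ∂F_y/∂y + ∂F_z/∂z = 24 + 24 + 24 = 72.

In spherical coordinates, x = ρ sin(φ) cos(θ), y = ρ sin(φ) sin(θ), z = ρ cos(φ), dV = ρ^2 sin(φ) dρ dφ dθ, with 0 ≤ ρ ≤ 5, 0 ≤ φ ≤ π, 0 ≤ θ ≤ 2π.

The integrand, after substitution and multiplying by the volume element, becomes (72) · ρ^2 sin(φ), so

    ∭_V (∇·F) dV = ∫_0^{2π} ∫_0^{π} ∫_0^{5} (72) · ρ^2 sin(φ) dρ dφ dθ.

Inner (ρ from 0 to 5): 3000sin(φ).
Middle (φ from 0 to π): 6000.
Outer (θ from 0 to 2π): 12000π.

Therefore ∯_{∂V} F · n dS = 12000π.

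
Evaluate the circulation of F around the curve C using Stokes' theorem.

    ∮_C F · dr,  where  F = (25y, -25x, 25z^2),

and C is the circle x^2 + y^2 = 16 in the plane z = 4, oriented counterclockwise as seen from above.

Let S be the flat disk x^2 + y^2 ≤ 16 in the plane z = 4, with upward unit normal n̂ = ẑ. By Stokes' theorem,

    ∮_C F · dr = ∬_S (∇ × F) · n̂ dS = ∬_D (curl F)_z dA,

where D is the disk x^2 + y^2 ≤ 16.

Compute the curl of F = (25y, -25x, 25z^2):
    (∇ × F)_x = ∂F_z/∂y - ∂F_y/∂z = 0,
    (∇ × F)_y = ∂F_x/∂z - ∂F_z/∂x = 0,
    (∇ × F)_z = ∂F_y/∂x - ∂F_x/∂y = -50.

On z = 4, (curl F)_z = -50.

Convert to polar (x = r cos θ, y = r sin θ, dA = r dr dθ); the integrand becomes -50, so

    ∬_D (curl F)_z dA = ∫_0^{2π} ∫_0^{4} (-50) · r dr dθ.

Inner (r from 0 to 4): -400.
Outer (θ from 0 to 2π): -800π.

Therefore ∮_C F · dr = -800π.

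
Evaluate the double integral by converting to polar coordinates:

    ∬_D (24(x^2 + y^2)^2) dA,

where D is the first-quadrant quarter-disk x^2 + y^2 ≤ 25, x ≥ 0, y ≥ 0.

The region D is 0 ≤ r ≤ 5, 0 ≤ θ ≤ π/2 in polar coordinates, where x = r cos(θ), y = r sin(θ), and dA = r dr dθ.

Under the substitution, the integrand becomes 24r^4, so

    ∬_D (24(x^2 + y^2)^2) dA = ∫_{0}^{π/2} ∫_{0}^{5} (24r^4) · r dr dθ.

Inner integral (in r): ∫_{0}^{5} (24r^4) · r dr = 62500.

Outer integral (in θ): ∫_{0}^{π/2} (62500) dθ = 31250π.

Therefore ∬_D (24(x^2 + y^2)^2) dA = 31250π.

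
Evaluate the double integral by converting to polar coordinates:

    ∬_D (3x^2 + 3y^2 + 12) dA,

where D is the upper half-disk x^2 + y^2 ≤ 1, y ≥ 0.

The region D is 0 ≤ r ≤ 1, 0 ≤ θ ≤ π in polar coordinates, where x = r cos(θ), y = r sin(θ), and dA = r dr dθ.

Under the substitution, the integrand becomes 3r^2 + 12, so

    ∬_D (3x^2 + 3y^2 + 12) dA = ∫_{0}^{π} ∫_{0}^{1} (3r^2 + 12) · r dr dθ.

Inner integral (in r): ∫_{0}^{1} (3r^2 + 12) · r dr = 27/4.

Outer integral (in θ): ∫_{0}^{π} (27/4) dθ = 27π/4.

Therefore ∬_D (3x^2 + 3y^2 + 12) dA = 27π/4.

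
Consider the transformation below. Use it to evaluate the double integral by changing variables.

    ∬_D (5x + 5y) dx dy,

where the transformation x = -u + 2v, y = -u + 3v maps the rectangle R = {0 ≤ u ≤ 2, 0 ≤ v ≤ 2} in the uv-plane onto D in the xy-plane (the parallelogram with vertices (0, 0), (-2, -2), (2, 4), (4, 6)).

Compute the Jacobian determinant of (x, y) with respect to (u, v):

    ∂(x,y)/∂(u,v) = | -1  2 | = (-1)(3) - (2)(-1) = -1.
                   | -1  3 |

Its absolute value is |J| = 1 (the area scaling factor).

Substituting x = -u + 2v, y = -u + 3v into the integrand,

    5x + 5y → -10u + 25v,

so the integral becomes

    ∬_R (-10u + 25v) · |J| du dv = ∫_0^2 ∫_0^2 (-10u + 25v) dv du.

Inner (v): 50 - 20u.
Outer (u): 60.

Therefore ∬_D (5x + 5y) dx dy = 60.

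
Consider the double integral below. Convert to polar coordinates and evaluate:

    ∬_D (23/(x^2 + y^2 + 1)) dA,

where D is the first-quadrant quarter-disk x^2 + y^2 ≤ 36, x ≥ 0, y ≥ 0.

The region D is 0 ≤ r ≤ 6, 0 ≤ θ ≤ π/2 in polar coordinates, where x = r cos(θ), y = r sin(θ), and dA = r dr dθ.

Under the substitution, the integrand becomes 23/(r^2 + 1), so

    ∬_D (23/(x^2 + y^2 + 1)) dA = ∫_{0}^{π/2} ∫_{0}^{6} (23/(r^2 + 1)) · r dr dθ.

Inner integral (in r): ∫_{0}^{6} (23/(r^2 + 1)) · r dr = 23log(37)/2.

Outer integral (in θ): ∫_{0}^{π/2} (23log(37)/2) dθ = 23π log(37)/4.

Therefore ∬_D (23/(x^2 + y^2 + 1)) dA = 23π log(37)/4.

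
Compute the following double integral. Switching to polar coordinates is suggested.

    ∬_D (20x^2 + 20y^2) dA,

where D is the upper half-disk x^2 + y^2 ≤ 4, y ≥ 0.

The region D is 0 ≤ r ≤ 2, 0 ≤ θ ≤ π in polar coordinates, where x = r cos(θ), y = r sin(θ), and dA = r dr dθ.

Under the substitution, the integrand becomes 20r^2, so

    ∬_D (20x^2 + 20y^2) dA = ∫_{0}^{π} ∫_{0}^{2} (20r^2) · r dr dθ.

Inner integral (in r): ∫_{0}^{2} (20r^2) · r dr = 80.

Outer integral (in θ): ∫_{0}^{π} (80) dθ = 80π.

Therefore ∬_D (20x^2 + 20y^2) dA = 80π.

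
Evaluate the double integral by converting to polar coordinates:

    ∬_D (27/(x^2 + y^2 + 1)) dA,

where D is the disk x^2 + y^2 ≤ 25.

The region D is 0 ≤ r ≤ 5, 0 ≤ θ ≤ 2π in polar coordinates, where x = r cos(θ), y = r sin(θ), and dA = r dr dθ.

Under the substitution, the integrand becomes 27/(r^2 + 1), so

    ∬_D (27/(x^2 + y^2 + 1)) dA = ∫_{0}^{2π} ∫_{0}^{5} (27/(r^2 + 1)) · r dr dθ.

Inner integral (in r): ∫_{0}^{5} (27/(r^2 + 1)) · r dr = 27log(26)/2.

Outer integral (in θ): ∫_{0}^{2π} (27log(26)/2) dθ = 27π log(26).

Therefore ∬_D (27/(x^2 + y^2 + 1)) dA = 27π log(26).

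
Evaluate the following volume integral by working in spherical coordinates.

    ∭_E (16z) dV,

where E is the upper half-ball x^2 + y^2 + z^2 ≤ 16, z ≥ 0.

In spherical coordinates, x = ρ sin(φ) cos(θ), y = ρ sin(φ) sin(θ), z = ρ cos(φ), and dV = ρ^2 sin(φ) dρ dφ dθ.

The integrand becomes 16ρ cos(φ), so

    ∭_E (16z) dV = ∫_{0}^{2π} ∫_{0}^{π/2} ∫_{0}^{4} (16ρ cos(φ)) · ρ^2 sin(φ) dρ dφ dθ.

Inner (ρ): 512sin(2φ).
Middle (φ): 512.
Outer (θ): 1024π.

Therefore the triple integral equals 1024π.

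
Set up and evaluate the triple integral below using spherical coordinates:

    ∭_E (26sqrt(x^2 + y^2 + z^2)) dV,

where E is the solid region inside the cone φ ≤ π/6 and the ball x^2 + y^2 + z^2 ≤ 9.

In spherical coordinates, x = ρ sin(φ) cos(θ), y = ρ sin(φ) sin(θ), z = ρ cos(φ), and dV = ρ^2 sin(φ) dρ dφ dθ.

The integrand becomes 26ρ, so

    ∭_E (26sqrt(x^2 + y^2 + z^2)) dV = ∫_{0}^{2π} ∫_{0}^{π/6} ∫_{0}^{3} (26ρ) · ρ^2 sin(φ) dρ dφ dθ.

Inner (ρ): 1053sin(φ)/2.
Middle (φ): 1053/2 - 1053sqrt(3)/4.
Outer (θ): 1053π (2 - sqrt(3))/2.

Therefore the triple integral equals 1053π (2 - sqrt(3))/2.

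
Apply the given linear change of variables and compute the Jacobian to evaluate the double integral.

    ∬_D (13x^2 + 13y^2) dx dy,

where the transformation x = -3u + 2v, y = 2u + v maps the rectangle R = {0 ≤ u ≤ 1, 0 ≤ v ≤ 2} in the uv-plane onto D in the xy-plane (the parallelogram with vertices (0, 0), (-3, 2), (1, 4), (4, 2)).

Compute the Jacobian determinant of (x, y) with respect to (u, v):

    ∂(x,y)/∂(u,v) = | -3  2 | = (-3)(1) - (2)(2) = -7.
                   | 2  1 |

Its absolute value is |J| = 7 (the area scaling factor).

Substituting x = -3u + 2v, y = 2u + v into the integrand,

    13x^2 + 13y^2 → 169u^2 - 104u v + 65v^2,

so the integral becomes

    ∬_R (169u^2 - 104u v + 65v^2) · |J| du dv = ∫_0^1 ∫_0^2 (1183u^2 - 728u v + 455v^2) dv du.

Inner (v): 2366u^2 - 1456u + 3640/3.
Outer (u): 1274.

Therefore ∬_D (13x^2 + 13y^2) dx dy = 1274.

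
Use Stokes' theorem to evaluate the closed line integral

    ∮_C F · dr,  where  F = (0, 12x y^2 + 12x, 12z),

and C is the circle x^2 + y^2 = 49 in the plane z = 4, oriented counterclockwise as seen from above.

Let S be the flat disk x^2 + y^2 ≤ 49 in the plane z = 4, with upward unit normal n̂ = ẑ. By Stokes' theorem,

    ∮_C F · dr = ∬_S (∇ × F) · n̂ dS = ∬_D (curl F)_z dA,

where D is the disk x^2 + y^2 ≤ 49.

Compute the curl of F = (0, 12x y^2 + 12x, 12z):
    (∇ × F)_x = ∂F_z/∂y - ∂F_y/∂z = 0,
    (∇ × F)_y = ∂F_x/∂z - ∂F_z/∂x = 0,
    (∇ × F)_z = ∂F_y/∂x - ∂F_x/∂y = 12y^2 + 12.

On z = 4, (curl F)_z = 12y^2 + 12.

Convert to polar (x = r cos θ, y = r sin θ, dA = r dr dθ); the integrand becomes 12r^2sin(θ)^2 + 12, so

    ∬_D (curl F)_z dA = ∫_0^{2π} ∫_0^{7} (12r^2sin(θ)^2 + 12) · r dr dθ.

Inner (r from 0 to 7): 7203sin(θ)^2 + 294.
Outer (θ from 0 to 2π): 7791π.

Therefore ∮_C F · dr = 7791π.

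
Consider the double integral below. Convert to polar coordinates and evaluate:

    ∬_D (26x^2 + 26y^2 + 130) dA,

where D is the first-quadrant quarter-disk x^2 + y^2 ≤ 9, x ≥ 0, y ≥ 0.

The region D is 0 ≤ r ≤ 3, 0 ≤ θ ≤ π/2 in polar coordinates, where x = r cos(θ), y = r sin(θ), and dA = r dr dθ.

Under the substitution, the integrand becomes 26r^2 + 130, so

    ∬_D (26x^2 + 26y^2 + 130) dA = ∫_{0}^{π/2} ∫_{0}^{3} (26r^2 + 130) · r dr dθ.

Inner integral (in r): ∫_{0}^{3} (26r^2 + 130) · r dr = 2223/2.

Outer integral (in θ): ∫_{0}^{π/2} (2223/2) dθ = 2223π/4.

Therefore ∬_D (26x^2 + 26y^2 + 130) dA = 2223π/4.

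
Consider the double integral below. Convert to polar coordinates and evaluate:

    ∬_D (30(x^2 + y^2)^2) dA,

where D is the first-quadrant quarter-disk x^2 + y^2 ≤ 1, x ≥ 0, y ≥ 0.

The region D is 0 ≤ r ≤ 1, 0 ≤ θ ≤ π/2 in polar coordinates, where x = r cos(θ), y = r sin(θ), and dA = r dr dθ.

Under the substitution, the integrand becomes 30r^4, so

    ∬_D (30(x^2 + y^2)^2) dA = ∫_{0}^{π/2} ∫_{0}^{1} (30r^4) · r dr dθ.

Inner integral (in r): ∫_{0}^{1} (30r^4) · r dr = 5.

Outer integral (in θ): ∫_{0}^{π/2} (5) dθ = 5π/2.

Therefore ∬_D (30(x^2 + y^2)^2) dA = 5π/2.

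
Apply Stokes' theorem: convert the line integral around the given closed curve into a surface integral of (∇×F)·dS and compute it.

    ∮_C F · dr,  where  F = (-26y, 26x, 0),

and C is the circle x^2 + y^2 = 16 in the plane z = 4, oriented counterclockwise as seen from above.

Let S be the flat disk x^2 + y^2 ≤ 16 in the plane z = 4, with upward unit normal n̂ = ẑ. By Stokes' theorem,

    ∮_C F · dr = ∬_S (∇ × F) · n̂ dS = ∬_D (curl F)_z dA,

where D is the disk x^2 + y^2 ≤ 16.

Compute the curl of F = (-26y, 26x, 0):
    (∇ × F)_x = ∂F_z/∂y - ∂F_y/∂z = 0,
    (∇ × F)_y = ∂F_x/∂z - ∂F_z/∂x = 0,
    (∇ × F)_z = ∂F_y/∂x - ∂F_x/∂y = 52.

On z = 4, (curl F)_z = 52.

Convert to polar (x = r cos θ, y = r sin θ, dA = r dr dθ); the integrand becomes 52, so

    ∬_D (curl F)_z dA = ∫_0^{2π} ∫_0^{4} (52) · r dr dθ.

Inner (r from 0 to 4): 416.
Outer (θ from 0 to 2π): 832π.

Therefore ∮_C F · dr = 832π.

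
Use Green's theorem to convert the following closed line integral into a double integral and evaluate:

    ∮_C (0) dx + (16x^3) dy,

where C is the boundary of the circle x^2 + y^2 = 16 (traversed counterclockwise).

Green's theorem converts the closed line integral into a double integral over the enclosed region D:

    ∮_C P dx + Q dy = ∬_D (∂Q/∂x - ∂P/∂y) dA.

Here P = 0, Q = 16x^3, so

    ∂Q/∂x = 48x^2,    ∂P/∂y = 0,
    ∂Q/∂x - ∂P/∂y = 48x^2.

D is the region x^2 + y^2 ≤ 16. Evaluating the double integral:

In polar coordinates (x = r cos θ, y = r sin θ, dA = r dr dθ) the integrand becomes 48r^2cos(θ)^2, so

    ∬_D (48x^2) dA = ∫_0^{2π} ∫_0^{4} (48r^2cos(θ)^2) · r dr dθ.

Inner (r from 0 to 4): 3072cos(θ)^2.
Outer (θ from 0 to 2π): 3072π.

Therefore ∮_C P dx + Q dy = 3072π.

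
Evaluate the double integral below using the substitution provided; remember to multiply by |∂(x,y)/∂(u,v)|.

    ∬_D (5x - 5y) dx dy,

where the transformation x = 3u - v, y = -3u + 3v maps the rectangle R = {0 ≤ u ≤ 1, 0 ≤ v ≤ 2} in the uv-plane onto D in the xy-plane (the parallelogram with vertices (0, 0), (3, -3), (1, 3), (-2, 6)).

Compute the Jacobian determinant of (x, y) with respect to (u, v):

    ∂(x,y)/∂(u,v) = | 3  -1 | = (3)(3) - (-1)(-3) = 6.
                   | -3  3 |

Its absolute value is |J| = 6 (the area scaling factor).

Substituting x = 3u - v, y = -3u + 3v into the integrand,

    5x - 5y → 30u - 20v,

so the integral becomes

    ∬_R (30u - 20v) · |J| du dv = ∫_0^1 ∫_0^2 (180u - 120v) dv du.

Inner (v): 360u - 240.
Outer (u): -60.

Therefore ∬_D (5x - 5y) dx dy = -60.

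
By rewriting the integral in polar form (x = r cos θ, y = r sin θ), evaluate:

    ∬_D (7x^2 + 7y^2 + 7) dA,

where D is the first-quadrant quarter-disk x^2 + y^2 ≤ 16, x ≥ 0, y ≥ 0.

The region D is 0 ≤ r ≤ 4, 0 ≤ θ ≤ π/2 in polar coordinates, where x = r cos(θ), y = r sin(θ), and dA = r dr dθ.

Under the substitution, the integrand becomes 7r^2 + 7, so

    ∬_D (7x^2 + 7y^2 + 7) dA = ∫_{0}^{π/2} ∫_{0}^{4} (7r^2 + 7) · r dr dθ.

Inner integral (in r): ∫_{0}^{4} (7r^2 + 7) · r dr = 504.

Outer integral (in θ): ∫_{0}^{π/2} (504) dθ = 252π.

Therefore ∬_D (7x^2 + 7y^2 + 7) dA = 252π.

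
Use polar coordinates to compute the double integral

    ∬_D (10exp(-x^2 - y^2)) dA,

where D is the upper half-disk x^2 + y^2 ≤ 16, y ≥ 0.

The region D is 0 ≤ r ≤ 4, 0 ≤ θ ≤ π in polar coordinates, where x = r cos(θ), y = r sin(θ), and dA = r dr dθ.

Under the substitution, the integrand becomes 10exp(-r^2), so

    ∬_D (10exp(-x^2 - y^2)) dA = ∫_{0}^{π} ∫_{0}^{4} (10exp(-r^2)) · r dr dθ.

Inner integral (in r): ∫_{0}^{4} (10exp(-r^2)) · r dr = 5 - 5exp(-16).

Outer integral (in θ): ∫_{0}^{π} (5 - 5exp(-16)) dθ = -5π exp(-16) + 5π.

Therefore ∬_D (10exp(-x^2 - y^2)) dA = -5π exp(-16) + 5π.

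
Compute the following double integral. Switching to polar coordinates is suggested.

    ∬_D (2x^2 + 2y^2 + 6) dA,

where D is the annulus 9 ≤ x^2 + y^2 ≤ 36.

The region D is 3 ≤ r ≤ 6, 0 ≤ θ ≤ 2π in polar coordinates, where x = r cos(θ), y = r sin(θ), and dA = r dr dθ.

Under the substitution, the integrand becomes 2r^2 + 6, so

    ∬_D (2x^2 + 2y^2 + 6) dA = ∫_{0}^{2π} ∫_{3}^{6} (2r^2 + 6) · r dr dθ.

Inner integral (in r): ∫_{3}^{6} (2r^2 + 6) · r dr = 1377/2.

Outer integral (in θ): ∫_{0}^{2π} (1377/2) dθ = 1377π.

Therefore ∬_D (2x^2 + 2y^2 + 6) dA = 1377π.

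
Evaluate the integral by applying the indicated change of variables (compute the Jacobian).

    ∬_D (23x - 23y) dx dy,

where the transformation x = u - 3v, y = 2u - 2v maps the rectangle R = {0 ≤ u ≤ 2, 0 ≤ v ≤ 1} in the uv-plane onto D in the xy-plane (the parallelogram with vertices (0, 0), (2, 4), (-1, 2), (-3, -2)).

Compute the Jacobian determinant of (x, y) with respect to (u, v):

    ∂(x,y)/∂(u,v) = | 1  -3 | = (1)(-2) - (-3)(2) = 4.
                   | 2  -2 |

Its absolute value is |J| = 4 (the area scaling factor).

Substituting x = u - 3v, y = 2u - 2v into the integrand,

    23x - 23y → -23u - 23v,

so the integral becomes

    ∬_R (-23u - 23v) · |J| du dv = ∫_0^2 ∫_0^1 (-92u - 92v) dv du.

Inner (v): -92u - 46.
Outer (u): -276.

Therefore ∬_D (23x - 23y) dx dy = -276.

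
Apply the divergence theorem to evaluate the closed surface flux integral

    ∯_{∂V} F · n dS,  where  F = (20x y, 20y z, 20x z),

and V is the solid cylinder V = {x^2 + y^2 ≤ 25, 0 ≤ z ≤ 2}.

By the divergence theorem,

    ∯_{∂V} F · n dS = ∭_V (∇ · F) dV.

Compute the divergence:
    ∇ · F = ∂F_x/∂x + ∂F_y/∂y + ∂F_z/∂z = 20y + 20z + 20x = 20x + 20y + 20z.

In cylindrical coordinates, x = r cos(θ), y = r sin(θ), z = z, dV = r dr dθ dz, with 0 ≤ r ≤ 5, 0 ≤ θ ≤ 2π, 0 ≤ z ≤ 2.

The integrand, after substitution and multiplying by the volume element, becomes (20sqrt(2)r sin(θ + π/4) + 20z) · r, so

    ∭_V (∇·F) dV = ∫_0^{2π} ∫_0^{5} ∫_0^{2} (20sqrt(2)r sin(θ + π/4) + 20z) · r dz dr dθ.

Inner (z from 0 to 2): 40r (sqrt(2)r sin(θ + π/4) + 1).
Middle (r from 0 to 5): 5000sqrt(2)sin(θ + π/4)/3 + 500.
Outer (θ from 0 to 2π): 1000π.

Therefore ∯_{∂V} F · n dS = 1000π.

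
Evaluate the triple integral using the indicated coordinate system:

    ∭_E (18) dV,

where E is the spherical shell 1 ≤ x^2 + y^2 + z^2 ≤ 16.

In spherical coordinates, x = ρ sin(φ) cos(θ), y = ρ sin(φ) sin(θ), z = ρ cos(φ), and dV = ρ^2 sin(φ) dρ dφ dθ.

The integrand becomes 18, so

    ∭_E (18) dV = ∫_{0}^{2π} ∫_{0}^{π} ∫_{1}^{4} (18) · ρ^2 sin(φ) dρ dφ dθ.

Inner (ρ): 378sin(φ).
Middle (φ): 756.
Outer (θ): 1512π.

Therefore the triple integral equals 1512π.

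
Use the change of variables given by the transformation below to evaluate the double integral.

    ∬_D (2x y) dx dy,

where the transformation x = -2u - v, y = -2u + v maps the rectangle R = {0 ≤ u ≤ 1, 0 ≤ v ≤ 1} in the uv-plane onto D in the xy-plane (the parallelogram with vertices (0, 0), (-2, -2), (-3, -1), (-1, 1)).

Compute the Jacobian determinant of (x, y) with respect to (u, v):

    ∂(x,y)/∂(u,v) = | -2  -1 | = (-2)(1) - (-1)(-2) = -4.
                   | -2  1 |

Its absolute value is |J| = 4 (the area scaling factor).

Substituting x = -2u - v, y = -2u + v into the integrand,

    2x y → 8u^2 - 2v^2,

so the integral becomes

    ∬_R (8u^2 - 2v^2) · |J| du dv = ∫_0^1 ∫_0^1 (32u^2 - 8v^2) dv du.

Inner (v): 32u^2 - 8/3.
Outer (u): 8.

Therefore ∬_D (2x y) dx dy = 8.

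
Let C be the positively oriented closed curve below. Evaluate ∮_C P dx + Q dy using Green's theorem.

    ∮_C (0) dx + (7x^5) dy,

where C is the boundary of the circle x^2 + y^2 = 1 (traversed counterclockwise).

Green's theorem converts the closed line integral into a double integral over the enclosed region D:

    ∮_C P dx + Q dy = ∬_D (∂Q/∂x - ∂P/∂y) dA.

Here P = 0, Q = 7x^5, so

    ∂Q/∂x = 35x^4,    ∂P/∂y = 0,
    ∂Q/∂x - ∂P/∂y = 35x^4.

D is the region x^2 + y^2 ≤ 1. Evaluating the double integral:

In polar coordinates (x = r cos θ, y = r sin θ, dA = r dr dθ) the integrand becomes 35r^4cos(θ)^4, so

    ∬_D (35x^4) dA = ∫_0^{2π} ∫_0^{1} (35r^4cos(θ)^4) · r dr dθ.

Inner (r from 0 to 1): 35cos(θ)^4/6.
Outer (θ from 0 to 2π): 35π/8.

Therefore ∮_C P dx + Q dy = 35π/8.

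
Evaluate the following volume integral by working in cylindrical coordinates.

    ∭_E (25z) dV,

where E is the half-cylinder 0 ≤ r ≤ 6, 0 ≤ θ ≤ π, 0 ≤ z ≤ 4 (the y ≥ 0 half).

In cylindrical coordinates, x = r cos(θ), y = r sin(θ), z = z, and dV = r dr dθ dz.

The integrand becomes 25z, so

    ∭_E (25z) dV = ∫_{0}^{π} ∫_{0}^{6} ∫_{0}^{4} (25z) · r dz dr dθ.

Inner (z): 200r.
Middle (r from 0 to 6): 3600.
Outer (θ): 3600π.

Therefore the triple integral equals 3600π.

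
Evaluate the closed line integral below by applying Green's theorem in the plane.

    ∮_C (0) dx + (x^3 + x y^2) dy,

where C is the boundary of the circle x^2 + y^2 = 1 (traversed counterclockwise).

Green's theorem converts the closed line integral into a double integral over the enclosed region D:

    ∮_C P dx + Q dy = ∬_D (∂Q/∂x - ∂P/∂y) dA.

Here P = 0, Q = x^3 + x y^2, so

    ∂Q/∂x = 3x^2 + y^2,    ∂P/∂y = 0,
    ∂Q/∂x - ∂P/∂y = 3x^2 + y^2.

D is the region x^2 + y^2 ≤ 1. Evaluating the double integral:

In polar coordinates (x = r cos θ, y = r sin θ, dA = r dr dθ) the integrand becomes r^2(cos(2θ) + 2), so

    ∬_D (3x^2 + y^2) dA = ∫_0^{2π} ∫_0^{1} (r^2(cos(2θ) + 2)) · r dr dθ.

Inner (r from 0 to 1): cos(2θ)/4 + 1/2.
Outer (θ from 0 to 2π): π.

Therefore ∮_C P dx + Q dy = π.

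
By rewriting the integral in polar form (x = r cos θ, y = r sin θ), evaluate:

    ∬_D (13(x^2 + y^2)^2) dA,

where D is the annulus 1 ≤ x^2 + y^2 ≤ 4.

The region D is 1 ≤ r ≤ 2, 0 ≤ θ ≤ 2π in polar coordinates, where x = r cos(θ), y = r sin(θ), and dA = r dr dθ.

Under the substitution, the integrand becomes 13r^4, so

    ∬_D (13(x^2 + y^2)^2) dA = ∫_{0}^{2π} ∫_{1}^{2} (13r^4) · r dr dθ.

Inner integral (in r): ∫_{1}^{2} (13r^4) · r dr = 273/2.

Outer integral (in θ): ∫_{0}^{2π} (273/2) dθ = 273π.

Therefore ∬_D (13(x^2 + y^2)^2) dA = 273π.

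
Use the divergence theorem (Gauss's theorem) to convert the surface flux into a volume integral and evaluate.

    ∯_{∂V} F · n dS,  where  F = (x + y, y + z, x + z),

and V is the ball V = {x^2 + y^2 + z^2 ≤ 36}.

By the divergence theorem,

    ∯_{∂V} F · n dS = ∭_V (∇ · F) dV.

Compute the divergence:
    ∇ · F = ∂F_x/∂x + ∂F_y/∂y + ∂F_z/∂z = 1 + 1 + 1 = 3.

In spherical coordinates, x = ρ sin(φ) cos(θ), y = ρ sin(φ) sin(θ), z = ρ cos(φ), dV = ρ^2 sin(φ) dρ dφ dθ, with 0 ≤ ρ ≤ 6, 0 ≤ φ ≤ π, 0 ≤ θ ≤ 2π.

The integrand, after substitution and multiplying by the volume element, becomes (3) · ρ^2 sin(φ), so

    ∭_V (∇·F) dV = ∫_0^{2π} ∫_0^{π} ∫_0^{6} (3) · ρ^2 sin(φ) dρ dφ dθ.

Inner (ρ from 0 to 6): 216sin(φ).
Middle (φ from 0 to π): 432.
Outer (θ from 0 to 2π): 864π.

Therefore ∯_{∂V} F · n dS = 864π.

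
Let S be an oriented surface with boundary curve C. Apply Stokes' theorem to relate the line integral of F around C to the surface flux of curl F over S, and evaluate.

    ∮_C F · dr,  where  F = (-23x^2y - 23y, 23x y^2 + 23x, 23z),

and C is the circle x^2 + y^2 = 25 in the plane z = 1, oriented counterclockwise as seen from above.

Let S be the flat disk x^2 + y^2 ≤ 25 in the plane z = 1, with upward unit normal n̂ = ẑ. By Stokes' theorem,

    ∮_C F · dr = ∬_S (∇ × F) · n̂ dS = ∬_D (curl F)_z dA,

where D is the disk x^2 + y^2 ≤ 25.

Compute the curl of F = (-23x^2y - 23y, 23x y^2 + 23x, 23z):
    (∇ × F)_x = ∂F_z/∂y - ∂F_y/∂z = 0,
    (∇ × F)_y = ∂F_x/∂z - ∂F_z/∂x = 0,
    (∇ × F)_z = ∂F_y/∂x - ∂F_x/∂y = 23x^2 + 23y^2 + 46.

On z = 1, (curl F)_z = 23x^2 + 23y^2 + 46.

Convert to polar (x = r cos θ, y = r sin θ, dA = r dr dθ); the integrand becomes 23r^2 + 46, so

    ∬_D (curl F)_z dA = ∫_0^{2π} ∫_0^{5} (23r^2 + 46) · r dr dθ.

Inner (r from 0 to 5): 16675/4.
Outer (θ from 0 to 2π): 16675π/2.

Therefore ∮_C F · dr = 16675π/2.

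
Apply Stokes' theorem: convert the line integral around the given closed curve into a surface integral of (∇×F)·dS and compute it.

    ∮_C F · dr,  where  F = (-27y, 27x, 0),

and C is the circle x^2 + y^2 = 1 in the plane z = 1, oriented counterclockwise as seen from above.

Let S be the flat disk x^2 + y^2 ≤ 1 in the plane z = 1, with upward unit normal n̂ = ẑ. By Stokes' theorem,

    ∮_C F · dr = ∬_S (∇ × F) · n̂ dS = ∬_D (curl F)_z dA,

where D is the disk x^2 + y^2 ≤ 1.

Compute the curl of F = (-27y, 27x, 0):
    (∇ × F)_x = ∂F_z/∂y - ∂F_y/∂z = 0,
    (∇ × F)_y = ∂F_x/∂z - ∂F_z/∂x = 0,
    (∇ × F)_z = ∂F_y/∂x - ∂F_x/∂y = 54.

On z = 1, (curl F)_z = 54.

Convert to polar (x = r cos θ, y = r sin θ, dA = r dr dθ); the integrand becomes 54, so

    ∬_D (curl F)_z dA = ∫_0^{2π} ∫_0^{1} (54) · r dr dθ.

Inner (r from 0 to 1): 27.
Outer (θ from 0 to 2π): 54π.

Therefore ∮_C F · dr = 54π.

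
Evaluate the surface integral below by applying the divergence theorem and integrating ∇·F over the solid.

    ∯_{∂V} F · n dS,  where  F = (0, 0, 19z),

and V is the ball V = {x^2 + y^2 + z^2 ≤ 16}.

By the divergence theorem,

    ∯_{∂V} F · n dS = ∭_V (∇ · F) dV.

Compute the divergence:
    ∇ · F = ∂F_x/∂x + ∂F_y/∂y + ∂F_z/∂z = 0 + 0 + 19 = 19.

In spherical coordinates, x = ρ sin(φ) cos(θ), y = ρ sin(φ) sin(θ), z = ρ cos(φ), dV = ρ^2 sin(φ) dρ dφ dθ, with 0 ≤ ρ ≤ 4, 0 ≤ φ ≤ π, 0 ≤ θ ≤ 2π.

The integrand, after substitution and multiplying by the volume element, becomes (19) · ρ^2 sin(φ), so

    ∭_V (∇·F) dV = ∫_0^{2π} ∫_0^{π} ∫_0^{4} (19) · ρ^2 sin(φ) dρ dφ dθ.

Inner (ρ from 0 to 4): 1216sin(φ)/3.
Middle (φ from 0 to π): 2432/3.
Outer (θ from 0 to 2π): 4864π/3.

Therefore ∯_{∂V} F · n dS = 4864π/3.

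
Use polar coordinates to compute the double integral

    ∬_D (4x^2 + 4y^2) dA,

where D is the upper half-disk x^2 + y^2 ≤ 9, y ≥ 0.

The region D is 0 ≤ r ≤ 3, 0 ≤ θ ≤ π in polar coordinates, where x = r cos(θ), y = r sin(θ), and dA = r dr dθ.

Under the substitution, the integrand becomes 4r^2, so

    ∬_D (4x^2 + 4y^2) dA = ∫_{0}^{π} ∫_{0}^{3} (4r^2) · r dr dθ.

Inner integral (in r): ∫_{0}^{3} (4r^2) · r dr = 81.

Outer integral (in θ): ∫_{0}^{π} (81) dθ = 81π.

Therefore ∬_D (4x^2 + 4y^2) dA = 81π.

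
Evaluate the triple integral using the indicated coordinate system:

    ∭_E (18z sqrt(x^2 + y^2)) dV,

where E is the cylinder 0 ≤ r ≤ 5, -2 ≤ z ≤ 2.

In cylindrical coordinates, x = r cos(θ), y = r sin(θ), z = z, and dV = r dr dθ dz.

The integrand becomes 18r z, so

    ∭_E (18z sqrt(x^2 + y^2)) dV = ∫_{0}^{2π} ∫_{0}^{5} ∫_{-2}^{2} (18r z) · r dz dr dθ.

Inner (z): 0.
Middle (r from 0 to 5): 0.
Outer (θ): 0.

Therefore the triple integral equals 0.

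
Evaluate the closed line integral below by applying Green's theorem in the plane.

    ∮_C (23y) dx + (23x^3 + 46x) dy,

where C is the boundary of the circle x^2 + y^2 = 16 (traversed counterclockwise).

Green's theorem converts the closed line integral into a double integral over the enclosed region D:

    ∮_C P dx + Q dy = ∬_D (∂Q/∂x - ∂P/∂y) dA.

Here P = 23y, Q = 23x^3 + 46x, so

    ∂Q/∂x = 69x^2 + 46,    ∂P/∂y = 23,
    ∂Q/∂x - ∂P/∂y = 69x^2 + 23.

D is the region x^2 + y^2 ≤ 16. Evaluating the double integral:

In polar coordinates (x = r cos θ, y = r sin θ, dA = r dr dθ) the integrand becomes 69r^2cos(θ)^2 + 23, so

    ∬_D (69x^2 + 23) dA = ∫_0^{2π} ∫_0^{4} (69r^2cos(θ)^2 + 23) · r dr dθ.

Inner (r from 0 to 4): 4416cos(θ)^2 + 184.
Outer (θ from 0 to 2π): 4784π.

Therefore ∮_C P dx + Q dy = 4784π.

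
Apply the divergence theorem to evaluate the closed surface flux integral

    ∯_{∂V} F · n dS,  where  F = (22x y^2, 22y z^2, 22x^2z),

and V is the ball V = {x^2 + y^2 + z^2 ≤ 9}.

By the divergence theorem,

    ∯_{∂V} F · n dS = ∭_V (∇ · F) dV.

Compute the divergence:
    ∇ · F = ∂F_x/∂x + ∂F_y/∂y + ∂F_z/∂z = 22y^2 + 22z^2 + 22x^2 = 22x^2 + 22y^2 + 22z^2.

In spherical coordinates, x = ρ sin(φ) cos(θ), y = ρ sin(φ) sin(θ), z = ρ cos(φ), dV = ρ^2 sin(φ) dρ dφ dθ, with 0 ≤ ρ ≤ 3, 0 ≤ φ ≤ π, 0 ≤ θ ≤ 2π.

The integrand, after substitution and multiplying by the volume element, becomes (22ρ^2) · ρ^2 sin(φ), so

    ∭_V (∇·F) dV = ∫_0^{2π} ∫_0^{π} ∫_0^{3} (22ρ^2) · ρ^2 sin(φ) dρ dφ dθ.

Inner (ρ from 0 to 3): 5346sin(φ)/5.
Middle (φ from 0 to π): 10692/5.
Outer (θ from 0 to 2π): 21384π/5.

Therefore ∯_{∂V} F · n dS = 21384π/5.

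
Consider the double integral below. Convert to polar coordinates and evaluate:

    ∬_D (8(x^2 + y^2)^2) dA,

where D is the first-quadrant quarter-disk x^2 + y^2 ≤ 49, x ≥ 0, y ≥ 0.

The region D is 0 ≤ r ≤ 7, 0 ≤ θ ≤ π/2 in polar coordinates, where x = r cos(θ), y = r sin(θ), and dA = r dr dθ.

Under the substitution, the integrand becomes 8r^4, so

    ∬_D (8(x^2 + y^2)^2) dA = ∫_{0}^{π/2} ∫_{0}^{7} (8r^4) · r dr dθ.

Inner integral (in r): ∫_{0}^{7} (8r^4) · r dr = 470596/3.

Outer integral (in θ): ∫_{0}^{π/2} (470596/3) dθ = 235298π/3.

Therefore ∬_D (8(x^2 + y^2)^2) dA = 235298π/3.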